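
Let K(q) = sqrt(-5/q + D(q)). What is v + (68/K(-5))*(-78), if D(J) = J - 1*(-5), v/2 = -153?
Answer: -5610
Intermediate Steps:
v = -306 (v = 2*(-153) = -306)
D(J) = 5 + J (D(J) = J + 5 = 5 + J)
K(q) = sqrt(5 + q - 5/q) (K(q) = sqrt(-5/q + (5 + q)) = sqrt(5 + q - 5/q))
v + (68/K(-5))*(-78) = -306 + (68/(sqrt(5 - 5 - 5/(-5))))*(-78) = -306 + (68/(sqrt(5 - 5 - 5*(-1/5))))*(-78) = -306 + (68/(sqrt(5 - 5 + 1)))*(-78) = -306 + (68/(sqrt(1)))*(-78) = -306 + (68/1)*(-78) = -306 + (68*1)*(-78) = -306 + 68*(-78) = -306 - 5304 = -5610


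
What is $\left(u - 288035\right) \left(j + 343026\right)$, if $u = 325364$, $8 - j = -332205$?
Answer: $25205996631$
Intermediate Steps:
$j = 332213$ ($j = 8 - -332205 = 8 + 332205 = 332213$)
$\left(u - 288035\right) \left(j + 343026\right) = \left(325364 - 288035\right) \left(332213 + 343026\right) = 37329 \cdot 675239 = 25205996631$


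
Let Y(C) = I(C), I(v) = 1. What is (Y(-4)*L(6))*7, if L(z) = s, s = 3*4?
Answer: 84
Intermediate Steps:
Y(C) = 1
s = 12
L(z) = 12
(Y(-4)*L(6))*7 = (1*12)*7 = 12*7 = 84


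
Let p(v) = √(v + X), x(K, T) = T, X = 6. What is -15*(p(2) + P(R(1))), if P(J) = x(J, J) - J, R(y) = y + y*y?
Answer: -30*√2 ≈ -42.426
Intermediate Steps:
R(y) = y + y²
p(v) = √(6 + v) (p(v) = √(v + 6) = √(6 + v))
P(J) = 0 (P(J) = J - J = 0)
-15*(p(2) + P(R(1))) = -15*(√(6 + 2) + 0) = -15*(√8 + 0) = -15*(2*√2 + 0) = -30*√2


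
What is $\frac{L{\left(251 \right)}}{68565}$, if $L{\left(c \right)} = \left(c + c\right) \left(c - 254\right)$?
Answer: $- \frac{502}{22855} \approx -0.021965$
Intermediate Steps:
$L{\left(c \right)} = 2 c \left(-254 + c\right)$
$\frac{L{\left(251 \right)}}{68565} = \frac{2 \cdot 251 \left(-254 + 251\right)}{68565} = 2 \cdot 251 \left(-3\right) \frac{1}{68565} = \left(-1506\right) \frac{1}{68565} = - \frac{502}{22855}$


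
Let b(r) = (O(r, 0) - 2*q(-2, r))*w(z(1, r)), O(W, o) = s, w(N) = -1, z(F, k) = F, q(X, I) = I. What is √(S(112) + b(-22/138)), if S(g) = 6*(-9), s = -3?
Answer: I*√244329/69 ≈ 7.1637*I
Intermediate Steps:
O(W, o) = -3
b(r) = 3 + 2*r (b(r) = (-3 - 2*r)*(-1) = 3 + 2*r)
S(g) = -54
√(S(112) + b(-22/138)) = √(-54 + (3 + 2*(-22/138))) = √(-54 + (3 + 2*(-22*1/138))) = √(-54 + (3 + 2*(-11/69))) = √(-54 + (3 - 22/69)) = √(-54 + 185/69) = √(-3541/69) = I*√244329/69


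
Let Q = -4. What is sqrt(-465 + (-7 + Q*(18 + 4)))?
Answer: 4*I*sqrt(35) ≈ 23.664*I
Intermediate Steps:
sqrt(-465 + (-7 + Q*(18 + 4))) = sqrt(-465 + (-7 - 4*(18 + 4))) = sqrt(-465 + (-7 - 4*22)) = sqrt(-465 + (-7 - 88)) = sqrt(-465 - 95) = sqrt(-560) = 4*I*sqrt(35)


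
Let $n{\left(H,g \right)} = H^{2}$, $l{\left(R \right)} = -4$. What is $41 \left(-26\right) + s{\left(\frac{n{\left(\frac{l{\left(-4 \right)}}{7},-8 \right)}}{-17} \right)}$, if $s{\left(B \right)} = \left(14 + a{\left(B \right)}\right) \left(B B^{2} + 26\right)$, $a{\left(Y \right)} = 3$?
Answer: $- \frac{21216354160}{34000561} \approx -624.0$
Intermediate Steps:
$s{\left(B \right)} = 442 + 17 B^{3}$ ($s{\left(B \right)} = \left(14 + 3\right) \left(B B^{2} + 26\right) = 17 \left(B^{3} + 26\right) = 17 \left(26 + B^{3}\right) = 442 + 17 B^{3}$)
$41 \left(-26\right) + s{\left(\frac{n{\left(\frac{l{\left(-4 \right)}}{7},-8 \right)}}{-17} \right)} = 41 \left(-26\right) + \left(442 + 17 \left(\frac{\left(- \frac{4}{7}\right)^{2}}{-17}\right)^{3}\right) = -1066 + \left(442 + 17 \left(\left(\left(-4\right) \frac{1}{7}\right)^{2} \left(- \frac{1}{17}\right)\right)^{3}\right) = -1066 + \left(442 + 17 \left(\left(- \frac{4}{7}\right)^{2} \left(- \frac{1}{17}\right)\right)^{3}\right) = -1066 + \left(442 + 17 \left(\frac{16}{49} \left(- \frac{1}{17}\right)\right)^{3}\right) = -1066 + \left(442 + 17 \left(- \frac{16}{833}\right)^{3}\right) = -1066 + \left(442 + 17 \left(- \frac{4096}{578009537}\right)\right) = -1066 + \left(442 - \frac{4096}{34000561}\right) = -1066 + \frac{15028243866}{34000561} = - \frac{21216354160}{34000561}$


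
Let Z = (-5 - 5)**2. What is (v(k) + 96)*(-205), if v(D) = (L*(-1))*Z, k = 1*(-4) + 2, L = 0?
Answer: -19680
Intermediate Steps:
Z = 100 (Z = (-10)**2 = 100)
k = -2 (k = -4 + 2 = -2)
v(D) = 0 (v(D) = (0*(-1))*100 = 0*100 = 0)
(v(k) + 96)*(-205) = (0 + 96)*(-205) = 96*(-205) = -19680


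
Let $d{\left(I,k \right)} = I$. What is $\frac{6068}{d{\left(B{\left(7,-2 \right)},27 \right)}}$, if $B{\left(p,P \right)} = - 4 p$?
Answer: $- \frac{1517}{7} \approx -216.71$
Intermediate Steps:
$\frac{6068}{d{\left(B{\left(7,-2 \right)},27 \right)}} = \frac{6068}{\left(-4\right) 7} = \frac{6068}{-28} = 6068 \left(- \frac{1}{28}\right) = - \frac{1517}{7}$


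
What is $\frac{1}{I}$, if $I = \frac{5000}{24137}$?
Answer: $\frac{24137}{5000} \approx 4.8274$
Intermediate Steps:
$I = \frac{5000}{24137}$ ($I = 5000 \cdot \frac{1}{24137} = \frac{5000}{24137} \approx 0.20715$)
$\frac{1}{I} = \frac{1}{\frac{5000}{24137}} = \frac{24137}{5000}$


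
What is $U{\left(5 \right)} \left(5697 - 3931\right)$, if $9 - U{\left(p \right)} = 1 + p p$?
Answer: $-30022$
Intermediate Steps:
$U{\left(p \right)} = 8 - p^{2}$ ($U{\left(p \right)} = 9 - \left(1 + p p\right) = 9 - \left(1 + p^{2}\right) = 8 - p^{2}$)
$U{\left(5 \right)} \left(5697 - 3931\right) = \left(8 - 5^{2}\right) \left(5697 - 3931\right) = \left(8 - 25\right) \left(5697 - 3931\right) = \left(8 - 25\right) 1766 = \left(-17\right) 1766 = -30022$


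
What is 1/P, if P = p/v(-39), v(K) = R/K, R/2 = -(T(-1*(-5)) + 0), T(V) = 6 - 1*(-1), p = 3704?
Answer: 7/72228 ≈ 9.6915e-5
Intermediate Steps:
T(V) = 7 (T(V) = 6 + 1 = 7)
R = -14 (R = 2*(-(7 + 0)) = 2*(-1*7) = 2*(-7) = -14)
v(K) = -14/K
P = 72228/7 (P = 3704/((-14/(-39))) = 3704/((-14*(-1/39))) = 3704/(14/39) = 3704*(39/14) = 72228/7 ≈ 10318.)
1/P = 1/(72228/7) = 7/72228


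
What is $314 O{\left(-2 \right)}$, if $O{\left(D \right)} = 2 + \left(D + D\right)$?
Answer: $-628$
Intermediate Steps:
$O{\left(D \right)} = 2 + 2 D$
$314 O{\left(-2 \right)} = 314 \left(2 + 2 \left(-2\right)\right) = 314 \left(2 - 4\right) = 314 \left(-2\right) = -628$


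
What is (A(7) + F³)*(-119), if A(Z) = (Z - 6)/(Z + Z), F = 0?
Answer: -17/2 ≈ -8.5000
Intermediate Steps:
A(Z) = (-6 + Z)/(2*Z) (A(Z) = (-6 + Z)/((2*Z)) = (-6 + Z)*(1/(2*Z)) = (-6 + Z)/(2*Z))
(A(7) + F³)*(-119) = ((½)*(-6 + 7)/7 + 0³)*(-119) = ((½)*(⅐)*1 + 0)*(-119) = (1/14 + 0)*(-119) = (1/14)*(-119) = -17/2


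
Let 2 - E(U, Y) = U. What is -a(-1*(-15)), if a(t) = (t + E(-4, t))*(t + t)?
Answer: -630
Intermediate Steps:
E(U, Y) = 2 - U
a(t) = 2*t*(6 + t) (a(t) = (t + (2 - 1*(-4)))*(t + t) = (t + (2 + 4))*(2*t) = (t + 6)*(2*t) = (6 + t)*(2*t) = 2*t*(6 + t))
-a(-1*(-15)) = -2*(-1*(-15))*(6 - 1*(-15)) = -2*15*(6 + 15) = -2*15*21 = -1*630 = -630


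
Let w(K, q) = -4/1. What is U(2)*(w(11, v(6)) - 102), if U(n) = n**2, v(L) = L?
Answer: -424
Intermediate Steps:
w(K, q) = -4 (w(K, q) = -4*1 = -4)
U(2)*(w(11, v(6)) - 102) = 2**2*(-4 - 102) = 4*(-106) = -424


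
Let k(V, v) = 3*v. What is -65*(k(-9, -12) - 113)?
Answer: 9685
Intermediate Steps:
-65*(k(-9, -12) - 113) = -65*(3*(-12) - 113) = -65*(-36 - 113) = -65*(-149) = 9685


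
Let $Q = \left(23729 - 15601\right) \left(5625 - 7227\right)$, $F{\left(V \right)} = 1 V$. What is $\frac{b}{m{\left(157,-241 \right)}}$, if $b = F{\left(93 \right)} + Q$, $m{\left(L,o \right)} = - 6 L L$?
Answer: $\frac{4340321}{49298} \approx 88.042$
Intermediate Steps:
$F{\left(V \right)} = V$
$Q = -13021056$ ($Q = 8128 \left(-1602\right) = -13021056$)
$m{\left(L,o \right)} = - 6 L^{2}$
$b = -13020963$ ($b = 93 - 13021056 = -13020963$)
$\frac{b}{m{\left(157,-241 \right)}} = - \frac{13020963}{\left(-6\right) 157^{2}} = - \frac{13020963}{\left(-6\right) 24649} = - \frac{13020963}{-147894} = \left(-13020963\right) \left(- \frac{1}{147894}\right) = \frac{4340321}{49298}$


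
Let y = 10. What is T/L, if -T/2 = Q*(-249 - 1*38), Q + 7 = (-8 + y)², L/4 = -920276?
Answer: 123/262936 ≈ 0.00046779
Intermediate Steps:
L = -3681104 (L = 4*(-920276) = -3681104)
Q = -3 (Q = -7 + (-8 + 10)² = -7 + 2² = -7 + 4 = -3)
T = -1722 (T = -(-6)*(-249 - 1*38) = -(-6)*(-249 - 38) = -(-6)*(-287) = -2*861 = -1722)
T/L = -1722/(-3681104) = -1722*(-1/3681104) = 123/262936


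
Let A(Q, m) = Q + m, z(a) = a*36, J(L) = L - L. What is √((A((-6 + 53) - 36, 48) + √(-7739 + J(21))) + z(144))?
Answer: √(5243 + I*√7739) ≈ 72.411 + 0.6074*I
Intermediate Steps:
J(L) = 0
z(a) = 36*a
√((A((-6 + 53) - 36, 48) + √(-7739 + J(21))) + z(144)) = √(((((-6 + 53) - 36) + 48) + √(-7739 + 0)) + 36*144) = √((((47 - 36) + 48) + √(-7739)) + 5184) = √(((11 + 48) + I*√7739) + 5184) = √((59 + I*√7739) + 5184) = √(5243 + I*√7739)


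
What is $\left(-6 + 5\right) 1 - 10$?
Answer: $-11$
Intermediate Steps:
$\left(-6 + 5\right) 1 - 10 = \left(-1\right) 1 - 10 = -1 - 10 = -11$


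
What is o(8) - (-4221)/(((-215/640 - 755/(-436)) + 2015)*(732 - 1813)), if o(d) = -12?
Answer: -364996963308/30411505993 ≈ -12.002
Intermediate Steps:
o(8) - (-4221)/(((-215/640 - 755/(-436)) + 2015)*(732 - 1813)) = -12 - (-4221)/(((-215/640 - 755/(-436)) + 2015)*(732 - 1813)) = -12 - (-4221)/(((-215*1/640 - 755*(-1/436)) + 2015)*(-1081)) = -12 - (-4221)/(((-43/128 + 755/436) + 2015)*(-1081)) = -12 - (-4221)/((19473/13952 + 2015)*(-1081)) = -12 - (-4221)/((28132753/13952)*(-1081)) = -12 - (-4221)/(-30411505993/13952) = -12 - (-4221)*(-13952)/30411505993 = -12 - 1*58891392/30411505993 = -12 - 58891392/30411505993 = -364996963308/30411505993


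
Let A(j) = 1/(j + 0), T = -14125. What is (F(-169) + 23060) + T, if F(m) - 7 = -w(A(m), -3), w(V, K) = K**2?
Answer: 8933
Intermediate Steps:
A(j) = 1/j
F(m) = -2 (F(m) = 7 - 1*(-3)**2 = 7 - 1*9 = 7 - 9 = -2)
(F(-169) + 23060) + T = (-2 + 23060) - 14125 = 23058 - 14125 = 8933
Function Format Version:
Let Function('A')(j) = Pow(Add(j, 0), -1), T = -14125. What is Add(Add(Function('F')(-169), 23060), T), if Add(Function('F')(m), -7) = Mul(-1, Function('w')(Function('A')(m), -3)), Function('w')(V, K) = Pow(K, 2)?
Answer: 8933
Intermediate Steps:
Function('A')(j) = Pow(j, -1)
Function('F')(m) = -2 (Function('F')(m) = Add(7, Mul(-1, Pow(-3, 2))) = Add(7, Mul(-1, 9)) = Add(7, -9) = -2)
Add(Add(Function('F')(-169), 23060), T) = Add(Add(-2, 23060), -14125) = Add(23058, -14125) = 8933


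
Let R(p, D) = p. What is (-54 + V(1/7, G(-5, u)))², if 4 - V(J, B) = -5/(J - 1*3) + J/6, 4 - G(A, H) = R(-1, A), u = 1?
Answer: 18913801/7056 ≈ 2680.5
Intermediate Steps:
G(A, H) = 5 (G(A, H) = 4 - 1*(-1) = 4 + 1 = 5)
V(J, B) = 4 + 5/(-3 + J) - J/6 (V(J, B) = 4 - (-5/(J - 1*3) + J/6) = 4 - (-5/(J - 3) + J*(⅙)) = 4 - (-5/(-3 + J) + J/6) = 4 + (5/(-3 + J) - J/6) = 4 + 5/(-3 + J) - J/6)
(-54 + V(1/7, G(-5, u)))² = (-54 + (-42 - (1/7)² + 27/7)/(6*(-3 + 1/7)))² = (-54 + (-42 - (⅐)² + 27*(⅐))/(6*(-3 + ⅐)))² = (-54 + (-42 - 1*1/49 + 27/7)/(6*(-20/7)))² = (-54 + (⅙)*(-7/20)*(-42 - 1/49 + 27/7))² = (-54 + (⅙)*(-7/20)*(-1870/49))² = (-54 + 187/84)² = (-4349/84)² = 18913801/7056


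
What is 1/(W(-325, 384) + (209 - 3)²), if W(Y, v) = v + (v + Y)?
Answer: 1/42879 ≈ 2.3321e-5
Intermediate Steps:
W(Y, v) = Y + 2*v (W(Y, v) = v + (Y + v) = Y + 2*v)
1/(W(-325, 384) + (209 - 3)²) = 1/((-325 + 2*384) + (209 - 3)²) = 1/((-325 + 768) + 206²) = 1/(443 + 42436) = 1/42879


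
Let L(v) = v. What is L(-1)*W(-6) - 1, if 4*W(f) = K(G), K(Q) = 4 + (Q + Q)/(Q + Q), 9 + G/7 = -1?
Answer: -9/4 ≈ -2.2500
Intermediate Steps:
G = -70 (G = -63 + 7*(-1) = -63 - 7 = -70)
K(Q) = 5 (K(Q) = 4 + (2*Q)/((2*Q)) = 4 + (2*Q)*(1/(2*Q)) = 4 + 1 = 5)
W(f) = 5/4 (W(f) = (¼)*5 = 5/4)
L(-1)*W(-6) - 1 = -1*5/4 - 1 = -5/4 - 1 = -9/4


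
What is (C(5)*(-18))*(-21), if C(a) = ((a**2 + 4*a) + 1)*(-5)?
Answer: -86940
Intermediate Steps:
C(a) = -5 - 20*a - 5*a**2 (C(a) = (1 + a**2 + 4*a)*(-5) = -5 - 20*a - 5*a**2)
(C(5)*(-18))*(-21) = ((-5 - 20*5 - 5*5**2)*(-18))*(-21) = ((-5 - 100 - 5*25)*(-18))*(-21) = ((-5 - 100 - 125)*(-18))*(-21) = -230*(-18)*(-21) = 4140*(-21) = -86940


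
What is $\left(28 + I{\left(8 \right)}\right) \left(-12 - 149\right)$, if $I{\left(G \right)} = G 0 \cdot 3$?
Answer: $-4508$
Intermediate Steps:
$I{\left(G \right)} = 0$ ($I{\left(G \right)} = 0 \cdot 3 = 0$)
$\left(28 + I{\left(8 \right)}\right) \left(-12 - 149\right) = \left(28 + 0\right) \left(-12 - 149\right) = 28 \left(-12 - 149\right) = 28 \left(-161\right) = -4508$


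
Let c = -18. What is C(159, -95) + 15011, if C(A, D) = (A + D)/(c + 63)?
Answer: 675559/45 ≈ 15012.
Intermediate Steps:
C(A, D) = A/45 + D/45 (C(A, D) = (A + D)/(-18 + 63) = (A + D)/45 = (A + D)*(1/45) = A/45 + D/45)
C(159, -95) + 15011 = ((1/45)*159 + (1/45)*(-95)) + 15011 = (53/15 - 19/9) + 15011 = 64/45 + 15011 = 675559/45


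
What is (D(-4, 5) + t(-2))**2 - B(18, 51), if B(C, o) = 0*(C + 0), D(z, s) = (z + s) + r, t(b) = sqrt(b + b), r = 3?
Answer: 12 + 16*I ≈ 12.0 + 16.0*I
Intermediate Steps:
t(b) = sqrt(2)*sqrt(b) (t(b) = sqrt(2*b) = sqrt(2)*sqrt(b))
D(z, s) = 3 + s + z (D(z, s) = (z + s) + 3 = (s + z) + 3 = 3 + s + z)
B(C, o) = 0 (B(C, o) = 0*C = 0)
(D(-4, 5) + t(-2))**2 - B(18, 51) = ((3 + 5 - 4) + sqrt(2)*sqrt(-2))**2 - 1*0 = (4 + sqrt(2)*(I*sqrt(2)))**2 + 0 = (4 + 2*I)**2 + 0 = (4 + 2*I)**2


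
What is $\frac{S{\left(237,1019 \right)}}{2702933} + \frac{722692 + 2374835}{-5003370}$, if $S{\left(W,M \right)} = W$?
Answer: $- \frac{2790407382667}{4507924628070} \approx -0.619$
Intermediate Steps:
$\frac{S{\left(237,1019 \right)}}{2702933} + \frac{722692 + 2374835}{-5003370} = \frac{237}{2702933} + \frac{722692 + 2374835}{-5003370} = 237 \cdot \frac{1}{2702933} + 3097527 \left(- \frac{1}{5003370}\right) = \frac{237}{2702933} - \frac{1032509}{1667790} = - \frac{2790407382667}{4507924628070}$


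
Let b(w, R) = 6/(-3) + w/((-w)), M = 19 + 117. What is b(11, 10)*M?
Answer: -408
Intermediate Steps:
M = 136
b(w, R) = -3 (b(w, R) = 6*(-1/3) + w*(-1/w) = -2 - 1 = -3)
b(11, 10)*M = -3*136 = -408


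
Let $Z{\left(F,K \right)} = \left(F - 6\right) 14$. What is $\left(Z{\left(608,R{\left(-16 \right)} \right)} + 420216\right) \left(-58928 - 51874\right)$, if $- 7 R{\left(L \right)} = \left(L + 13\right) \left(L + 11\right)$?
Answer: $-47494612488$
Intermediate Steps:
$R{\left(L \right)} = - \frac{\left(11 + L\right) \left(13 + L\right)}{7}$ ($R{\left(L \right)} = - \frac{\left(L + 13\right) \left(L + 11\right)}{7} = - \frac{\left(13 + L\right) \left(11 + L\right)}{7} = - \frac{\left(11 + L\right) \left(13 + L\right)}{7}$)
$Z{\left(F,K \right)} = -84 + 14 F$ ($Z{\left(F,K \right)} = \left(-6 + F\right) 14 = -84 + 14 F$)
$\left(Z{\left(608,R{\left(-16 \right)} \right)} + 420216\right) \left(-58928 - 51874\right) = \left(\left(-84 + 14 \cdot 608\right) + 420216\right) \left(-58928 - 51874\right) = \left(\left(-84 + 8512\right) + 420216\right) \left(-110802\right) = \left(8428 + 420216\right) \left(-110802\right) = 428644 \left(-110802\right) = -47494612488$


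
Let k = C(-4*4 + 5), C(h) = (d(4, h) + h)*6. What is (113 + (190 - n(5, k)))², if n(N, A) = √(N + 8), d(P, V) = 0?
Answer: (303 - √13)² ≈ 89637.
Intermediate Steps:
C(h) = 6*h (C(h) = (0 + h)*6 = h*6 = 6*h)
k = -66 (k = 6*(-4*4 + 5) = 6*(-16 + 5) = 6*(-11) = -66)
n(N, A) = √(8 + N)
(113 + (190 - n(5, k)))² = (113 + (190 - √(8 + 5)))² = (113 + (190 - √13))² = (303 - √13)²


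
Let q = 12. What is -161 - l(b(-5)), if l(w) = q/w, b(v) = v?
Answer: -793/5 ≈ -158.60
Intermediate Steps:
l(w) = 12/w
-161 - l(b(-5)) = -161 - 12/(-5) = -161 - 12*(-1)/5 = -161 - 1*(-12/5) = -161 + 12/5 = -793/5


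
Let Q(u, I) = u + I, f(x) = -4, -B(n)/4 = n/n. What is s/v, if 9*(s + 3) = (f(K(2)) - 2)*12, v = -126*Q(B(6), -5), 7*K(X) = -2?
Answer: -11/1134 ≈ -0.0097002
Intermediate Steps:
B(n) = -4 (B(n) = -4*n/n = -4*1 = -4)
K(X) = -2/7 (K(X) = (⅐)*(-2) = -2/7)
Q(u, I) = I + u
v = 1134 (v = -126*(-5 - 4) = -126*(-9) = 1134)
s = -11 (s = -3 + ((-4 - 2)*12)/9 = -3 + (-6*12)/9 = -3 + (⅑)*(-72) = -3 - 8 = -11)
s/v = -11/1134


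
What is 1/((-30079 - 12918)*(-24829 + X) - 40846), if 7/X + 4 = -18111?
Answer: 18115/19338336448684 ≈ 9.3674e-10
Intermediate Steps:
X = -7/18115 (X = 7/(-4 - 18111) = 7/(-18115) = 7*(-1/18115) = -7/18115 ≈ -0.00038642)
1/((-30079 - 12918)*(-24829 + X) - 40846) = 1/((-30079 - 12918)*(-24829 - 7/18115) - 40846) = 1/(-42997*(-449777342/18115) - 40846) = 1/(19339076373974/18115 - 40846) = 1/(19338336448684/18115) = 18115/19338336448684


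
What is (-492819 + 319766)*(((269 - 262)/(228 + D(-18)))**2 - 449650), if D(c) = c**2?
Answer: 23710018102461203/304704 ≈ 7.7813e+10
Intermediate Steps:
(-492819 + 319766)*(((269 - 262)/(228 + D(-18)))**2 - 449650) = (-492819 + 319766)*(((269 - 262)/(228 + (-18)**2))**2 - 449650) = -173053*((7/(228 + 324))**2 - 449650) = -173053*((7/552)**2 - 449650) = -173053*(49/304704 - 449650) = -173053*(-137010153551/304704) = 23710018102461203/304704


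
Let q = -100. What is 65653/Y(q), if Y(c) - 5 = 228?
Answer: 65653/233 ≈ 281.77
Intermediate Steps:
Y(c) = 233 (Y(c) = 5 + 228 = 233)
65653/Y(q) = 65653/233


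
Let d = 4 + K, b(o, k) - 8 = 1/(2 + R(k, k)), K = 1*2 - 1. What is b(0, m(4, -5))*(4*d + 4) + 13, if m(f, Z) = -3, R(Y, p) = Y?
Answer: 181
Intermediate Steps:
K = 1 (K = 2 - 1 = 1)
b(o, k) = 8 + 1/(2 + k)
d = 5 (d = 4 + 1 = 5)
b(0, m(4, -5))*(4*d + 4) + 13 = ((17 + 8*(-3))/(2 - 3))*(4*5 + 4) + 13 = ((17 - 24)/(-1))*(20 + 4) + 13 = -1*(-7)*24 + 13 = 7*24 + 13 = 168 + 13 = 181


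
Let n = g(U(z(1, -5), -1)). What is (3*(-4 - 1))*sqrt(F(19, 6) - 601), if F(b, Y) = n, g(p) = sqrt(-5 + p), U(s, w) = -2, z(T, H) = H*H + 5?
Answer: -15*sqrt(-601 + I*sqrt(7)) ≈ -0.80942 - 367.73*I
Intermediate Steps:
z(T, H) = 5 + H**2 (z(T, H) = H**2 + 5 = 5 + H**2)
n = I*sqrt(7) (n = sqrt(-5 - 2) = sqrt(-7) = I*sqrt(7) ≈ 2.6458*I)
F(b, Y) = I*sqrt(7)
(3*(-4 - 1))*sqrt(F(19, 6) - 601) = (3*(-4 - 1))*sqrt(I*sqrt(7) - 601) = (3*(-5))*sqrt(-601 + I*sqrt(7)) = -15*sqrt(-601 + I*sqrt(7))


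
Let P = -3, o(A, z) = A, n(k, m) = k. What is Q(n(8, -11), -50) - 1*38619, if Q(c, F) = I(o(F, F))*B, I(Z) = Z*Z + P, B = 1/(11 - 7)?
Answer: -151979/4 ≈ -37995.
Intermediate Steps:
B = ¼ (B = 1/4 = ¼ ≈ 0.25000)
I(Z) = -3 + Z² (I(Z) = Z*Z - 3 = Z² - 3 = -3 + Z²)
Q(c, F) = -¾ + F²/4 (Q(c, F) = (-3 + F²)*(¼) = -¾ + F²/4)
Q(n(8, -11), -50) - 1*38619 = (-¾ + (¼)*(-50)²) - 1*38619 = (-¾ + (¼)*2500) - 38619 = (-¾ + 625) - 38619 = 2497/4 - 38619 = -151979/4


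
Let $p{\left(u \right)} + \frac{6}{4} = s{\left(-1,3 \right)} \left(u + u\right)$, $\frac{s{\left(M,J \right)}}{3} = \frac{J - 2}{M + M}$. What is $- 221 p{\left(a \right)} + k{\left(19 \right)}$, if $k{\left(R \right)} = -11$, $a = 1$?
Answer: $\frac{1967}{2} \approx 983.5$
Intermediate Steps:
$s{\left(M,J \right)} = \frac{3 \left(-2 + J\right)}{2 M}$ ($s{\left(M,J \right)} = 3 \frac{J - 2}{M + M} = 3 \frac{-2 + J}{2 M} = \frac{3 \left(-2 + J\right)}{2 M}$)
$p{\left(u \right)} = - \frac{3}{2} - 3 u$ ($p{\left(u \right)} = - \frac{3}{2} + \frac{3 \left(-2 + 3\right)}{2 \left(-1\right)} \left(u + u\right) = - \frac{3}{2} + \frac{3}{2} \left(-1\right) 1 \cdot 2 u = - \frac{3}{2} - \frac{3 \cdot 2 u}{2} = - \frac{3}{2} - 3 u$)
$- 221 p{\left(a \right)} + k{\left(19 \right)} = - 221 \left(- \frac{3}{2} - 3\right) - 11 = \left(-221\right) \left(- \frac{9}{2}\right) - 11 = \frac{1989}{2} - 11 = \frac{1967}{2}$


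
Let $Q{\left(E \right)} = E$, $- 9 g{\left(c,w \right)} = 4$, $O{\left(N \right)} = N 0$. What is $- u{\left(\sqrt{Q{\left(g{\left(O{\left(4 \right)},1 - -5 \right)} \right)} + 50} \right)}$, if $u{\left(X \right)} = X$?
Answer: $- \frac{\sqrt{446}}{3} \approx -7.0396$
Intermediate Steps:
$O{\left(N \right)} = 0$
$g{\left(c,w \right)} = - \frac{4}{9}$ ($g{\left(c,w \right)} = \left(- \frac{1}{9}\right) 4 = - \frac{4}{9}$)
$- u{\left(\sqrt{Q{\left(g{\left(O{\left(4 \right)},1 - -5 \right)} \right)} + 50} \right)} = - \sqrt{- \frac{4}{9} + 50} = - \sqrt{\frac{446}{9}} = - \frac{\sqrt{446}}{3}$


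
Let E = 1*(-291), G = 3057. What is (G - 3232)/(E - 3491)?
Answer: 175/3782 ≈ 0.046272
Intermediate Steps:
E = -291
(G - 3232)/(E - 3491) = (3057 - 3232)/(-291 - 3491) = -175/(-3782) = -175*(-1/3782) = 175/3782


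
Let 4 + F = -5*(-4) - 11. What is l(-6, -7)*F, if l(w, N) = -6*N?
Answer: 210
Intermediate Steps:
F = 5 (F = -4 + (-5*(-4) - 11) = -4 + (20 - 11) = -4 + 9 = 5)
l(-6, -7)*F = -6*(-7)*5 = 42*5 = 210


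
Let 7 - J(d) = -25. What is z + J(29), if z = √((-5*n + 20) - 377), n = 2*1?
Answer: 32 + I*√367 ≈ 32.0 + 19.157*I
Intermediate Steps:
n = 2
J(d) = 32 (J(d) = 7 - 1*(-25) = 7 + 25 = 32)
z = I*√367 (z = √((-5*2 + 20) - 377) = √((-10 + 20) - 377) = √(10 - 377) = √(-367) = I*√367 ≈ 19.157*I)
z + J(29) = I*√367 + 32 = 32 + I*√367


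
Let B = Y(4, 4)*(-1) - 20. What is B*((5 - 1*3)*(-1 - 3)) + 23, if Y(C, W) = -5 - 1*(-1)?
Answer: 151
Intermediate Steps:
Y(C, W) = -4 (Y(C, W) = -5 + 1 = -4)
B = -16 (B = -4*(-1) - 20 = 4 - 20 = -16)
B*((5 - 1*3)*(-1 - 3)) + 23 = -16*(5 - 1*3)*(-1 - 3) + 23 = -16*(5 - 3)*(-4) + 23 = -32*(-4) + 23 = -16*(-8) + 23 = 128 + 23 = 151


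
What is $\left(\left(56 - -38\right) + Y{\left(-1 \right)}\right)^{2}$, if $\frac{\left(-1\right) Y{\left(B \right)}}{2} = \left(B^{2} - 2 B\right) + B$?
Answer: $8100$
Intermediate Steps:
$Y{\left(B \right)} = - 2 B^{2} + 2 B$ ($Y{\left(B \right)} = - 2 \left(\left(B^{2} - 2 B\right) + B\right) = - 2 \left(B^{2} - B\right) = - 2 B^{2} + 2 B$)
$\left(\left(56 - -38\right) + Y{\left(-1 \right)}\right)^{2} = \left(\left(56 - -38\right) + 2 \left(-1\right) \left(1 - -1\right)\right)^{2} = \left(\left(56 + 38\right) + 2 \left(-1\right) \left(1 + 1\right)\right)^{2} = \left(94 + 2 \left(-1\right) 2\right)^{2} = \left(94 - 4\right)^{2} = 90^{2} = 8100$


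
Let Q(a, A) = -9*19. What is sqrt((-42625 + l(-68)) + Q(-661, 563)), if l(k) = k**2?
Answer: 2*I*sqrt(9543) ≈ 195.38*I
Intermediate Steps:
Q(a, A) = -171
sqrt((-42625 + l(-68)) + Q(-661, 563)) = sqrt((-42625 + (-68)**2) - 171) = sqrt((-42625 + 4624) - 171) = sqrt(-38001 - 171) = sqrt(-38172) = 2*I*sqrt(9543)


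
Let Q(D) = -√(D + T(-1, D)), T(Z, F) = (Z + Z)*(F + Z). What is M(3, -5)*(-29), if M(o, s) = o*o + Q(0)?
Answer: -261 + 29*√2 ≈ -219.99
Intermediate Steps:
T(Z, F) = 2*Z*(F + Z) (T(Z, F) = (2*Z)*(F + Z) = 2*Z*(F + Z))
Q(D) = -√(2 - D) (Q(D) = -√(D + 2*(-1)*(D - 1)) = -√(D + 2*(-1)*(-1 + D)) = -√(D + (2 - 2*D)) = -√(2 - D))
M(o, s) = o² - √2 (M(o, s) = o*o - √(2 - 1*0) = o² - √(2 + 0) = o² - √2)
M(3, -5)*(-29) = (3² - √2)*(-29) = (9 - √2)*(-29) = -261 + 29*√2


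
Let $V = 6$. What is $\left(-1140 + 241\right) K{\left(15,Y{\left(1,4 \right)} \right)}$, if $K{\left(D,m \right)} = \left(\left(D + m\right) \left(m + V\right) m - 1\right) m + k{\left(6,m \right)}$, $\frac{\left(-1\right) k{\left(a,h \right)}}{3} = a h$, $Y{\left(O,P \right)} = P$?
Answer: $-2664636$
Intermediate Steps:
$k{\left(a,h \right)} = - 3 a h$
$K{\left(D,m \right)} = - 18 m + m \left(-1 + m \left(6 + m\right) \left(D + m\right)\right)$ ($K{\left(D,m \right)} = \left(\left(D + m\right) \left(m + 6\right) m - 1\right) m - 18 m = \left(\left(D + m\right) \left(6 + m\right) m - 1\right) m - 18 m = \left(\left(6 + m\right) \left(D + m\right) m - 1\right) m - 18 m = \left(m \left(6 + m\right) \left(D + m\right) - 1\right) m - 18 m = \left(-1 + m \left(6 + m\right) \left(D + m\right)\right) m - 18 m = m \left(-1 + m \left(6 + m\right) \left(D + m\right)\right) - 18 m = - 18 m + m \left(-1 + m \left(6 + m\right) \left(D + m\right)\right)$)
$\left(-1140 + 241\right) K{\left(15,Y{\left(1,4 \right)} \right)} = \left(-1140 + 241\right) 4 \left(-19 + 4^{3} + 6 \cdot 4^{2} + 15 \cdot 4^{2} + 6 \cdot 15 \cdot 4\right) = - 899 \cdot 4 \left(-19 + 64 + 6 \cdot 16 + 15 \cdot 16 + 360\right) = - 899 \cdot 4 \left(-19 + 64 + 96 + 240 + 360\right) = - 899 \cdot 4 \cdot 741 = \left(-899\right) 2964 = -2664636$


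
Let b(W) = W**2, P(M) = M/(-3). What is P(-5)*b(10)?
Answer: 500/3 ≈ 166.67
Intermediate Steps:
P(M) = -M/3 (P(M) = M*(-1/3) = -M/3)
P(-5)*b(10) = -1/3*(-5)*10**2 = (5/3)*100 = 500/3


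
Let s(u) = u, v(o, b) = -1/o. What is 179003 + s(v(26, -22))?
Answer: 4654077/26 ≈ 1.7900e+5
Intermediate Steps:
179003 + s(v(26, -22)) = 179003 - 1/26 = 4654077/26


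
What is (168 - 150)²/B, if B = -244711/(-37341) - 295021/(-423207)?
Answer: 284453506566/6365543741 ≈ 44.686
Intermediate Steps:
B = 12731087482/1755885843 (B = -244711*(-1/37341) - 295021*(-1/423207) = 244711/37341 + 295021/423207 = 12731087482/1755885843 ≈ 7.2505)
(168 - 150)²/B = (168 - 150)²/(12731087482/1755885843) = 18²*(1755885843/12731087482) = 324*(1755885843/12731087482) = 284453506566/6365543741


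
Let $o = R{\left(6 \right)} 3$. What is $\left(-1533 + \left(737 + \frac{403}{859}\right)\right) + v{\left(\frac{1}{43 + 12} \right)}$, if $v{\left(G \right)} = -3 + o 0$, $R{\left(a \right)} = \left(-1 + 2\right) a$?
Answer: $- \frac{685938}{859} \approx -798.53$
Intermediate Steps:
$R{\left(a \right)} = a$ ($R{\left(a \right)} = 1 a = a$)
$o = 18$ ($o = 6 \cdot 3 = 18$)
$v{\left(G \right)} = -3$ ($v{\left(G \right)} = -3 + 18 \cdot 0 = -3 + 0 = -3$)
$\left(-1533 + \left(737 + \frac{403}{859}\right)\right) + v{\left(\frac{1}{43 + 12} \right)} = \left(-1533 + \left(737 + \frac{403}{859}\right)\right) - 3 = \left(-1533 + \frac{633486}{859}\right) - 3 = - \frac{683361}{859} - 3 = - \frac{685938}{859}$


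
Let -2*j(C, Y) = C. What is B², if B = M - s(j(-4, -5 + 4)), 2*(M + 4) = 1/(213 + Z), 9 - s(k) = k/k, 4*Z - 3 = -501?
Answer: 4507129/31329 ≈ 143.86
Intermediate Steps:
Z = -249/2 (Z = ¾ + (¼)*(-501) = ¾ - 501/4 = -249/2 ≈ -124.50)
j(C, Y) = -C/2
s(k) = 8 (s(k) = 9 - k/k = 9 - 1*1 = 9 - 1 = 8)
M = -707/177 (M = -4 + 1/(2*(213 - 249/2)) = -4 + 1/(2*(177/2)) = -4 + (½)*(2/177) = -4 + 1/177 = -707/177 ≈ -3.9944)
B = -2123/177 (B = -707/177 - 1*8 = -707/177 - 8 = -2123/177 ≈ -11.994)
B² = (-2123/177)² = 4507129/31329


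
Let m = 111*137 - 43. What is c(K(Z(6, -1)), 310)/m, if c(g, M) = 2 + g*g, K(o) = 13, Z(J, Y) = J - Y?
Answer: 171/15164 ≈ 0.011277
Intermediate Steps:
c(g, M) = 2 + g²
m = 15164 (m = 15207 - 43 = 15164)
c(K(Z(6, -1)), 310)/m = (2 + 13²)/15164 = (2 + 169)*(1/15164) = 171*(1/15164) = 171/15164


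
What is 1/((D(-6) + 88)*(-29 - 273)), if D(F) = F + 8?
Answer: -1/27180 ≈ -3.6792e-5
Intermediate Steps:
D(F) = 8 + F
1/((D(-6) + 88)*(-29 - 273)) = 1/(((8 - 6) + 88)*(-29 - 273)) = 1/((2 + 88)*(-302)) = 1/(90*(-302)) = 1/(-27180) = -1/27180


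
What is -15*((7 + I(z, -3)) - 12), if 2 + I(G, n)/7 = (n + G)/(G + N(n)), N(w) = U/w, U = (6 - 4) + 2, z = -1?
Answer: 105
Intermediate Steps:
U = 4 (U = 2 + 2 = 4)
N(w) = 4/w
I(G, n) = -14 + 7*(G + n)/(G + 4/n) (I(G, n) = -14 + 7*((n + G)/(G + 4/n)) = -14 + 7*((G + n)/(G + 4/n)) = -14 + 7*(G + n)/(G + 4/n))
-15*((7 + I(z, -3)) - 12) = -15*((7 + 7*(-8 - 1*(-3)*(-1 - 1*(-3)))/(4 - 1*(-3))) - 12) = -15*((7 + 7*(-8 - 1*(-3)*(-1 + 3))/(4 + 3)) - 12) = -15*((7 + 7*(-8 - 1*(-3)*2)/7) - 12) = -15*((7 + 7*(⅐)*(-8 + 6)) - 12) = -15*((7 + 7*(⅐)*(-2)) - 12) = -15*((7 - 2) - 12) = -15*(5 - 12) = -15*(-7) = 105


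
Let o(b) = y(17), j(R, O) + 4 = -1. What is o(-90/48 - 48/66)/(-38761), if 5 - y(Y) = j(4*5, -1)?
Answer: -10/38761 ≈ -0.00025799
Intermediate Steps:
j(R, O) = -5 (j(R, O) = -4 - 1 = -5)
y(Y) = 10 (y(Y) = 5 - 1*(-5) = 5 + 5 = 10)
o(b) = 10
o(-90/48 - 48/66)/(-38761) = 10/(-38761) = 10*(-1/38761) = -10/38761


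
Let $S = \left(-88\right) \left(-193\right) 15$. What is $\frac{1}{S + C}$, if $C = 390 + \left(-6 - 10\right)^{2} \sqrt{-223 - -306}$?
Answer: $\frac{127575}{32548041506} - \frac{64 \sqrt{83}}{16274020753} \approx 3.8838 \cdot 10^{-6}$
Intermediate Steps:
$S = 254760$ ($S = 16984 \cdot 15 = 254760$)
$C = 390 + 256 \sqrt{83}$ ($C = 390 + \left(-16\right)^{2} \sqrt{-223 + 306} = 390 + 256 \sqrt{83} \approx 2722.3$)
$\frac{1}{S + C} = \frac{1}{254760 + \left(390 + 256 \sqrt{83}\right)} = \frac{1}{255150 + 256 \sqrt{83}}$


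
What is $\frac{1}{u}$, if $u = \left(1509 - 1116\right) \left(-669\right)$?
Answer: $- \frac{1}{262917} \approx -3.8035 \cdot 10^{-6}$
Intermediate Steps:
$u = -262917$ ($u = 393 \left(-669\right) = -262917$)
$\frac{1}{u} = \frac{1}{-262917} = - \frac{1}{262917}$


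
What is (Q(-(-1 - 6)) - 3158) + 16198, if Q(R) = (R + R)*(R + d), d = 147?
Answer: 15196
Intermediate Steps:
Q(R) = 2*R*(147 + R) (Q(R) = (R + R)*(R + 147) = (2*R)*(147 + R) = 2*R*(147 + R))
(Q(-(-1 - 6)) - 3158) + 16198 = (2*(-(-1 - 6))*(147 - (-1 - 6)) - 3158) + 16198 = (2*(-1*(-7))*(147 - 1*(-7)) - 3158) + 16198 = (2*7*(147 + 7) - 3158) + 16198 = (2*7*154 - 3158) + 16198 = (2156 - 3158) + 16198 = -1002 + 16198 = 15196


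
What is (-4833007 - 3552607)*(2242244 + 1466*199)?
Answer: -21248961392492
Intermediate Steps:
(-4833007 - 3552607)*(2242244 + 1466*199) = -8385614*(2242244 + 291734) = -8385614*2533978 = -21248961392492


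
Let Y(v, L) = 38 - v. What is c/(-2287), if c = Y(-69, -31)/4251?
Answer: -107/9722037 ≈ -1.1006e-5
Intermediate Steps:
c = 107/4251 (c = (38 - 1*(-69))/4251 = (38 + 69)*(1/4251) = 107*(1/4251) = 107/4251 ≈ 0.025171)
c/(-2287) = (107/4251)/(-2287) = (107/4251)*(-1/2287) = -107/9722037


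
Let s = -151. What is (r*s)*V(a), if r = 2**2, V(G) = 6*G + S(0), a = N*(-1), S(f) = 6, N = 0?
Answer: -3624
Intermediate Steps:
a = 0 (a = 0*(-1) = 0)
V(G) = 6 + 6*G (V(G) = 6*G + 6 = 6 + 6*G)
r = 4
(r*s)*V(a) = (4*(-151))*(6 + 6*0) = -604*(6 + 0) = -604*6 = -3624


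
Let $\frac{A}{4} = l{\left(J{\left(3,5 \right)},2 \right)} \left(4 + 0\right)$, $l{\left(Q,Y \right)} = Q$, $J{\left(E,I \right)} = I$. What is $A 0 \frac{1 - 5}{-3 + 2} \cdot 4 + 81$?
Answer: $81$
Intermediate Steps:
$A = 80$ ($A = 4 \cdot 5 \left(4 + 0\right) = 4 \cdot 5 \cdot 4 = 4 \cdot 20 = 80$)
$A 0 \frac{1 - 5}{-3 + 2} \cdot 4 + 81 = 80 \cdot 0 \frac{1 - 5}{-3 + 2} \cdot 4 + 81 = 80 \cdot 0 \left(- \frac{4}{-1}\right) 4 + 81 = 80 \cdot 0 \left(\left(-4\right) \left(-1\right)\right) 4 + 81 = 80 \cdot 0 \cdot 4 \cdot 4 + 81 = 80 \cdot 0 \cdot 4 + 81 = 80 \cdot 0 + 81 = 0 + 81 = 81$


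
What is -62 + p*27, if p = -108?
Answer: -2978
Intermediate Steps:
-62 + p*27 = -62 - 108*27 = -62 - 2916 = -2978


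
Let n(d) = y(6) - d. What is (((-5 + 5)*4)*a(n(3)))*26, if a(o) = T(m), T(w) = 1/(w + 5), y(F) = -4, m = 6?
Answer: 0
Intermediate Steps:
T(w) = 1/(5 + w)
n(d) = -4 - d
a(o) = 1/11 (a(o) = 1/(5 + 6) = 1/11)
(((-5 + 5)*4)*a(n(3)))*26 = (((-5 + 5)*4)*(1/11))*26 = ((0*4)*(1/11))*26 = (0*(1/11))*26 = 0*26 = 0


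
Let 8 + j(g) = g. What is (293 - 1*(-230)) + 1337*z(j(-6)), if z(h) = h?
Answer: -18195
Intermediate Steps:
j(g) = -8 + g
(293 - 1*(-230)) + 1337*z(j(-6)) = (293 - 1*(-230)) + 1337*(-8 - 6) = (293 + 230) + 1337*(-14) = 523 - 18718 = -18195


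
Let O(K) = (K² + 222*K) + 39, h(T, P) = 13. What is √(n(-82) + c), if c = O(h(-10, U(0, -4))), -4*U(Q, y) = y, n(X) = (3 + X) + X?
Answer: √2933 ≈ 54.157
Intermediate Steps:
n(X) = 3 + 2*X
U(Q, y) = -y/4
O(K) = 39 + K² + 222*K
c = 3094 (c = 39 + 13² + 222*13 = 39 + 169 + 2886 = 3094)
√(n(-82) + c) = √((3 + 2*(-82)) + 3094) = √((3 - 164) + 3094) = √(-161 + 3094) = √2933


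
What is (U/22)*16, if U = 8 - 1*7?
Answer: 8/11 ≈ 0.72727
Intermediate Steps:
U = 1 (U = 8 - 7 = 1)
(U/22)*16 = (1/22)*16 = 8/11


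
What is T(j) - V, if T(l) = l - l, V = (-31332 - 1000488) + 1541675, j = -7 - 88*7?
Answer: -509855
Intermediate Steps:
j = -623 (j = -7 - 22*28 = -7 - 616 = -623)
V = 509855 (V = -1031820 + 1541675 = 509855)
T(l) = 0
T(j) - V = 0 - 1*509855 = 0 - 509855 = -509855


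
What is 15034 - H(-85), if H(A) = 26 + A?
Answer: 15093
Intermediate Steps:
15034 - H(-85) = 15034 - (26 - 85) = 15034 - 1*(-59) = 15034 + 59 = 15093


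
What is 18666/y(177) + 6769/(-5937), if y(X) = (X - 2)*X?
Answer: -32949911/61299525 ≈ -0.53752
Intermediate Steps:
y(X) = X*(-2 + X) (y(X) = (-2 + X)*X = X*(-2 + X))
18666/y(177) + 6769/(-5937) = 18666/((177*(-2 + 177))) + 6769/(-5937) = 18666/((177*175)) + 6769*(-1/5937) = 18666/30975 - 6769/5937 = 18666*(1/30975) - 6769/5937 = 6222/10325 - 6769/5937 = -32949911/61299525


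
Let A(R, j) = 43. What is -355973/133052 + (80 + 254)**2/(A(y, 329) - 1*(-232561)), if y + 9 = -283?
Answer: -548048345/249584092 ≈ -2.1958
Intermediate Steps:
y = -292 (y = -9 - 283 = -292)
-355973/133052 + (80 + 254)**2/(A(y, 329) - 1*(-232561)) = -355973/133052 + (80 + 254)**2/(43 - 1*(-232561)) = -355973*1/133052 + 334**2/(43 + 232561) = -11483/4292 + 111556/232604 = -11483/4292 + 111556*(1/232604) = -11483/4292 + 27889/58151 = -548048345/249584092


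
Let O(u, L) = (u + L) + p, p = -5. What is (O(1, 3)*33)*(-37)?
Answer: 1221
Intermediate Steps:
O(u, L) = -5 + L + u (O(u, L) = (u + L) - 5 = (L + u) - 5 = -5 + L + u)
(O(1, 3)*33)*(-37) = ((-5 + 3 + 1)*33)*(-37) = -1*33*(-37) = -33*(-37) = 1221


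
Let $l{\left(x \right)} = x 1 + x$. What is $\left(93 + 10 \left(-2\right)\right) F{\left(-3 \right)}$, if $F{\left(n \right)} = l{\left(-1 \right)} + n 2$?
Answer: $-584$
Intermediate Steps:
$l{\left(x \right)} = 2 x$ ($l{\left(x \right)} = x + x = 2 x$)
$F{\left(n \right)} = -2 + 2 n$ ($F{\left(n \right)} = 2 \left(-1\right) + n 2 = -2 + 2 n$)
$\left(93 + 10 \left(-2\right)\right) F{\left(-3 \right)} = \left(93 + 10 \left(-2\right)\right) \left(-2 + 2 \left(-3\right)\right) = \left(93 - 20\right) \left(-2 - 6\right) = 73 \left(-8\right) = -584$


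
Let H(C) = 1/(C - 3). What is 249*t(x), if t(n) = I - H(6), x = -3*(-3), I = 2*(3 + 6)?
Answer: 4399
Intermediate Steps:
H(C) = 1/(-3 + C)
I = 18 (I = 2*9 = 18)
x = 9
t(n) = 53/3 (t(n) = 18 - 1/(-3 + 6) = 18 - 1/3 = 18 - 1*⅓ = 18 - ⅓ = 53/3)
249*t(x) = 249*(53/3) = 4399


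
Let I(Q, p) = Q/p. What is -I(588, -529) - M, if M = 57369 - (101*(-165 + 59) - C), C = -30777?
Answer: -19730054/529 ≈ -37297.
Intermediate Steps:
M = 37298 (M = 57369 - (101*(-165 + 59) - 1*(-30777)) = 57369 - (101*(-106) + 30777) = 57369 - (-10706 + 30777) = 57369 - 1*20071 = 57369 - 20071 = 37298)
-I(588, -529) - M = -588/(-529) - 1*37298 = -588*(-1)/529 - 37298 = -1*(-588/529) - 37298 = 588/529 - 37298 = -19730054/529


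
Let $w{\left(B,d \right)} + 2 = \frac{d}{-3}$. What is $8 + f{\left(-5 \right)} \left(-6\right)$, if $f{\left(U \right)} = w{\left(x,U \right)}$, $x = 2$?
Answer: $10$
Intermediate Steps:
$w{\left(B,d \right)} = -2 - \frac{d}{3}$ ($w{\left(B,d \right)} = -2 + \frac{d}{-3} = -2 + d \left(- \frac{1}{3}\right) = -2 - \frac{d}{3}$)
$f{\left(U \right)} = -2 - \frac{U}{3}$
$8 + f{\left(-5 \right)} \left(-6\right) = 8 + \left(-2 - - \frac{5}{3}\right) \left(-6\right) = 8 + \left(-2 + \frac{5}{3}\right) \left(-6\right) = 8 - -2 = 8 + 2 = 10$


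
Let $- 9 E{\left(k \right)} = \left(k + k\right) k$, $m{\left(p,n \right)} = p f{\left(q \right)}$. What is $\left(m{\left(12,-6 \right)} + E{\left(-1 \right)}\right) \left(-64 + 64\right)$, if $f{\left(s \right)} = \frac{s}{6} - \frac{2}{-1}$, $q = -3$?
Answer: $0$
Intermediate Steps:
$f{\left(s \right)} = 2 + \frac{s}{6}$ ($f{\left(s \right)} = s \frac{1}{6} - -2 = \frac{s}{6} + 2 = 2 + \frac{s}{6}$)
$m{\left(p,n \right)} = \frac{3 p}{2}$ ($m{\left(p,n \right)} = p \left(2 + \frac{1}{6} \left(-3\right)\right) = p \left(2 - \frac{1}{2}\right) = p \frac{3}{2} = \frac{3 p}{2}$)
$E{\left(k \right)} = - \frac{2 k^{2}}{9}$ ($E{\left(k \right)} = - \frac{\left(k + k\right) k}{9} = - \frac{2 k k}{9} = - \frac{2 k^{2}}{9}$)
$\left(m{\left(12,-6 \right)} + E{\left(-1 \right)}\right) \left(-64 + 64\right) = \left(\frac{3}{2} \cdot 12 - \frac{2 \left(-1\right)^{2}}{9}\right) \left(-64 + 64\right) = \left(18 - \frac{2}{9}\right) 0 = \frac{160}{9} \cdot 0 = 0$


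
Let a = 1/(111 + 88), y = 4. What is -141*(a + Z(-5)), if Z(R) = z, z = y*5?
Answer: -561321/199 ≈ -2820.7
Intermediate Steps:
a = 1/199 ≈ 0.0050251
z = 20 (z = 4*5 = 20)
Z(R) = 20
-141*(a + Z(-5)) = -141*(1/199 + 20) = -141*3981/199 = -561321/199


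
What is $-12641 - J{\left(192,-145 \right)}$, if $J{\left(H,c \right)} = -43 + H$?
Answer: $-12790$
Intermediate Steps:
$-12641 - J{\left(192,-145 \right)} = -12641 - \left(-43 + 192\right) = -12641 - 149 = -12790$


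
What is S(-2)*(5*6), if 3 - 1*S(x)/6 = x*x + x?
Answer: 180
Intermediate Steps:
S(x) = 18 - 6*x - 6*x**2 (S(x) = 18 - 6*(x*x + x) = 18 - 6*(x**2 + x) = 18 - 6*(x + x**2) = 18 + (-6*x - 6*x**2) = 18 - 6*x - 6*x**2)
S(-2)*(5*6) = (18 - 6*(-2) - 6*(-2)**2)*(5*6) = (18 + 12 - 6*4)*30 = (18 + 12 - 24)*30 = 6*30 = 180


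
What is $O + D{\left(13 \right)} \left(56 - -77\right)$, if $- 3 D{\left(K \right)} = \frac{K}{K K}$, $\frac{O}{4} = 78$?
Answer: $\frac{12035}{39} \approx 308.59$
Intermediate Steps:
$O = 312$ ($O = 4 \cdot 78 = 312$)
$D{\left(K \right)} = - \frac{1}{3 K}$ ($D{\left(K \right)} = - \frac{K \frac{1}{K K}}{3} = - \frac{K \frac{1}{K^{2}}}{3} = - \frac{1}{3 K}$)
$O + D{\left(13 \right)} \left(56 - -77\right) = 312 + - \frac{1}{3 \cdot 13} \left(56 - -77\right) = 312 + \left(- \frac{1}{3}\right) \frac{1}{13} \left(56 + 77\right) = 312 - \frac{133}{39} = \frac{12035}{39}$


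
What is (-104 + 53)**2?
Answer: 2601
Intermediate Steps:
(-104 + 53)**2 = (-51)**2 = 2601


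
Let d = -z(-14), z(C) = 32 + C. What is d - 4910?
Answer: -4928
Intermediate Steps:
d = -18 (d = -(32 - 14) = -1*18 = -18)
d - 4910 = -18 - 4910 = -4928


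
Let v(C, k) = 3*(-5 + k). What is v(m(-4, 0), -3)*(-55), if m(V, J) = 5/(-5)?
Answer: 1320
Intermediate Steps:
m(V, J) = -1 (m(V, J) = 5*(-1/5) = -1)
v(C, k) = -15 + 3*k
v(m(-4, 0), -3)*(-55) = (-15 + 3*(-3))*(-55) = (-15 - 9)*(-55) = -24*(-55) = 1320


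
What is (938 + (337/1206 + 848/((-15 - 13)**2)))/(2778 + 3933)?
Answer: 55510603/396579834 ≈ 0.13997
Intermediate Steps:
(938 + (337/1206 + 848/((-15 - 13)**2)))/(2778 + 3933) = (938 + (337*(1/1206) + 848/((-28)**2)))/6711 = (938 + (337/1206 + 848/784))*(1/6711) = (938 + (337/1206 + 848*(1/784)))*(1/6711) = (938 + (337/1206 + 53/49))*(1/6711) = (938 + 80431/59094)*(1/6711) = (55510603/59094)*(1/6711) = 55510603/396579834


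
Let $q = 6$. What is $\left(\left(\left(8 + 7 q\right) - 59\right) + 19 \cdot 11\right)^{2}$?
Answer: $40000$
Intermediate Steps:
$\left(\left(\left(8 + 7 q\right) - 59\right) + 19 \cdot 11\right)^{2} = \left(\left(\left(8 + 7 \cdot 6\right) - 59\right) + 19 \cdot 11\right)^{2} = \left(\left(\left(8 + 42\right) - 59\right) + 209\right)^{2} = \left(\left(50 - 59\right) + 209\right)^{2} = \left(-9 + 209\right)^{2} = 200^{2} = 40000$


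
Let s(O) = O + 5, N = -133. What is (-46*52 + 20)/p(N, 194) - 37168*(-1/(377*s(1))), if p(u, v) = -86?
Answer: 2140478/48633 ≈ 44.013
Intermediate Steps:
s(O) = 5 + O
(-46*52 + 20)/p(N, 194) - 37168*(-1/(377*s(1))) = (-46*52 + 20)/(-86) - 37168*(-1/(377*(5 + 1))) = (-2392 + 20)*(-1/86) - 37168/((6*(-13))*29) = -2372*(-1/86) - 37168/((-78*29)) = 1186/43 - 37168/(-2262) = 1186/43 - 37168*(-1/2262) = 1186/43 + 18584/1131 = 2140478/48633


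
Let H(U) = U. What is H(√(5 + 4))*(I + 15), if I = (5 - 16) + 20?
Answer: 72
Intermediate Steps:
I = 9 (I = -11 + 20 = 9)
H(√(5 + 4))*(I + 15) = √(5 + 4)*(9 + 15) = √9*24 = 3*24 = 72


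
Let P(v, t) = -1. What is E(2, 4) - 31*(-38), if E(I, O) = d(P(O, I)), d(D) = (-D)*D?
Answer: 1177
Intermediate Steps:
d(D) = -D²
E(I, O) = -1 (E(I, O) = -1*(-1)² = -1*1 = -1)
E(2, 4) - 31*(-38) = -1 - 31*(-38) = -1 + 1178 = 1177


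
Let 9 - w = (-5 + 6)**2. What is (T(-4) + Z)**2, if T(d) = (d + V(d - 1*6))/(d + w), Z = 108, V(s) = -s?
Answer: 47961/4 ≈ 11990.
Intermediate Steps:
w = 8 (w = 9 - (-5 + 6)**2 = 9 - 1*1**2 = 9 - 1*1 = 9 - 1 = 8)
T(d) = 6/(8 + d) (T(d) = (d - (d - 1*6))/(d + 8) = (d - (d - 6))/(8 + d) = (d - (-6 + d))/(8 + d) = (d + (6 - d))/(8 + d) = 6/(8 + d))
(T(-4) + Z)**2 = (6/(8 - 4) + 108)**2 = (6/4 + 108)**2 = (6*(1/4) + 108)**2 = (3/2 + 108)**2 = (219/2)**2 = 47961/4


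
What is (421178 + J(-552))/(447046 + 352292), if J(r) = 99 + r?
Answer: 420725/799338 ≈ 0.52634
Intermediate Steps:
(421178 + J(-552))/(447046 + 352292) = (421178 + (99 - 552))/(447046 + 352292) = (421178 - 453)/799338 = 420725*(1/799338) = 420725/799338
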